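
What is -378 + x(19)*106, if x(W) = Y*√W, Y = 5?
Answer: -378 + 530*√19 ≈ 1932.2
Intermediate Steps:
x(W) = 5*√W
-378 + x(19)*106 = -378 + (5*√19)*106 = -378 + 530*√19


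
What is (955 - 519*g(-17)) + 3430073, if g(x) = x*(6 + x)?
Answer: 3333975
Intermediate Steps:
(955 - 519*g(-17)) + 3430073 = (955 - (-8823)*(6 - 17)) + 3430073 = (955 - (-8823)*(-11)) + 3430073 = (955 - 519*187) + 3430073 = (955 - 97053) + 3430073 = -96098 + 3430073 = 3333975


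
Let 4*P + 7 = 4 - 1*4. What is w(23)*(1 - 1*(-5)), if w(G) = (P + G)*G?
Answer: 5865/2 ≈ 2932.5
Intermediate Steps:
P = -7/4 (P = -7/4 + (4 - 1*4)/4 = -7/4 + (4 - 4)/4 = -7/4 + (¼)*0 = -7/4 + 0 = -7/4 ≈ -1.7500)
w(G) = G*(-7/4 + G) (w(G) = (-7/4 + G)*G = G*(-7/4 + G))
w(23)*(1 - 1*(-5)) = ((¼)*23*(-7 + 4*23))*(1 - 1*(-5)) = ((¼)*23*(-7 + 92))*(1 + 5) = ((¼)*23*85)*6 = (1955/4)*6 = 5865/2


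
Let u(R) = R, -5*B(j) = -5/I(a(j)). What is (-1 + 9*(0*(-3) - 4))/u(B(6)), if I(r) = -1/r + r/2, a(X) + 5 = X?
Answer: 37/2 ≈ 18.500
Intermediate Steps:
a(X) = -5 + X
I(r) = r/2 - 1/r (I(r) = -1/r + r*(½) = -1/r + r/2 = r/2 - 1/r)
B(j) = 1/(-5/2 + j/2 - 1/(-5 + j)) (B(j) = -(-1)/((-5 + j)/2 - 1/(-5 + j)) = -(-1)/((-5/2 + j/2) - 1/(-5 + j)) = -(-1)/(-5/2 + j/2 - 1/(-5 + j)) = 1/(-5/2 + j/2 - 1/(-5 + j)))
(-1 + 9*(0*(-3) - 4))/u(B(6)) = (-1 + 9*(0*(-3) - 4))/((2*(-5 + 6)/(-2 + (-5 + 6)²))) = (-1 + 9*(0 - 4))/((2*1/(-2 + 1²))) = (-1 + 9*(-4))/((2*1/(-2 + 1))) = (-1 - 36)/((2*1/(-1))) = -37/(2*(-1)*1) = -37/(-2) = -37*(-½) = 37/2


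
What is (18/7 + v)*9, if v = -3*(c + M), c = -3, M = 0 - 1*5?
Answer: 1674/7 ≈ 239.14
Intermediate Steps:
M = -5 (M = 0 - 5 = -5)
v = 24 (v = -3*(-3 - 5) = -3*(-8) = 24)
(18/7 + v)*9 = (18/7 + 24)*9 = (186/7)*9 = 1674/7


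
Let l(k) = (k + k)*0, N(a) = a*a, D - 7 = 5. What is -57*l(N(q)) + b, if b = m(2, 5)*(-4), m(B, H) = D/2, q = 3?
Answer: -24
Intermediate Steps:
D = 12 (D = 7 + 5 = 12)
m(B, H) = 6 (m(B, H) = 12/2 = 12*(1/2) = 6)
N(a) = a**2
b = -24 (b = 6*(-4) = -24)
l(k) = 0 (l(k) = (2*k)*0 = 0)
-57*l(N(q)) + b = -57*0 - 24 = 0 - 24 = -24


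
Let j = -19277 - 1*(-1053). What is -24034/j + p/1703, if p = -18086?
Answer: -144334681/15517736 ≈ -9.3013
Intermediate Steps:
j = -18224 (j = -19277 + 1053 = -18224)
-24034/j + p/1703 = -24034/(-18224) - 18086/1703 = -24034*(-1/18224) - 18086*1/1703 = 12017/9112 - 18086/1703 = -144334681/15517736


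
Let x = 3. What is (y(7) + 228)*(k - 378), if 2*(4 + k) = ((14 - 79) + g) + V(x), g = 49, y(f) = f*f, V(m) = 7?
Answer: -214121/2 ≈ -1.0706e+5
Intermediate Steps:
y(f) = f²
k = -17/2 (k = -4 + (((14 - 79) + 49) + 7)/2 = -4 + ((-65 + 49) + 7)/2 = -4 + (-16 + 7)/2 = -4 + (½)*(-9) = -4 - 9/2 = -17/2 ≈ -8.5000)
(y(7) + 228)*(k - 378) = (7² + 228)*(-17/2 - 378) = (49 + 228)*(-773/2) = 277*(-773/2) = -214121/2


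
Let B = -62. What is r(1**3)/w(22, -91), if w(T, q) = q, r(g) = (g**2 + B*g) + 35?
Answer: 2/7 ≈ 0.28571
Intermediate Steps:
r(g) = 35 + g**2 - 62*g (r(g) = (g**2 - 62*g) + 35 = 35 + g**2 - 62*g)
r(1**3)/w(22, -91) = (35 + (1**3)**2 - 62*1**3)/(-91) = (35 + 1**2 - 62*1)*(-1/91) = (35 + 1 - 62)*(-1/91) = -26*(-1/91) = 2/7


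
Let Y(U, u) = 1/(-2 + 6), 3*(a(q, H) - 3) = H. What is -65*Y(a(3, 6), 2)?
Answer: -65/4 ≈ -16.250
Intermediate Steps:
a(q, H) = 3 + H/3
Y(U, u) = ¼ (Y(U, u) = 1/4 = ¼)
-65*Y(a(3, 6), 2) = -65*¼ = -65/4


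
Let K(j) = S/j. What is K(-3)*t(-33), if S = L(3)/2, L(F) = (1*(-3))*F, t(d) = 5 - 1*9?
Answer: -6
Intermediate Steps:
t(d) = -4 (t(d) = 5 - 9 = -4)
L(F) = -3*F
S = -9/2 (S = -3*3/2 = -9*1/2 = -9/2 ≈ -4.5000)
K(j) = -9/(2*j)
K(-3)*t(-33) = -9/2/(-3)*(-4) = -9/2*(-1/3)*(-4) = (3/2)*(-4) = -6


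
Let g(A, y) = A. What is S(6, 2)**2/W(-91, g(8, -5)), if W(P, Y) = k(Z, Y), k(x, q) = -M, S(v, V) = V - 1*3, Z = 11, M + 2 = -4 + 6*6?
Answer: -1/30 ≈ -0.033333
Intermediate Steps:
M = 30 (M = -2 + (-4 + 6*6) = -2 + (-4 + 36) = -2 + 32 = 30)
S(v, V) = -3 + V (S(v, V) = V - 3 = -3 + V)
k(x, q) = -30 (k(x, q) = -1*30 = -30)
W(P, Y) = -30
S(6, 2)**2/W(-91, g(8, -5)) = (-3 + 2)**2/(-30) = (-1)**2*(-1/30) = 1*(-1/30) = -1/30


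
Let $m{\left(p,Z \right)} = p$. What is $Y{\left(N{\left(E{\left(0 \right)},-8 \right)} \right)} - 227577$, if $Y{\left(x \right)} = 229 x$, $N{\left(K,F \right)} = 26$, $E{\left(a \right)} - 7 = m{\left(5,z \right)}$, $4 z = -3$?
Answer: $-221623$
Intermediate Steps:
$z = - \frac{3}{4}$ ($z = \frac{1}{4} \left(-3\right) = - \frac{3}{4} \approx -0.75$)
$E{\left(a \right)} = 12$ ($E{\left(a \right)} = 7 + 5 = 12$)
$Y{\left(N{\left(E{\left(0 \right)},-8 \right)} \right)} - 227577 = 229 \cdot 26 - 227577 = 5954 - 227577 = -221623$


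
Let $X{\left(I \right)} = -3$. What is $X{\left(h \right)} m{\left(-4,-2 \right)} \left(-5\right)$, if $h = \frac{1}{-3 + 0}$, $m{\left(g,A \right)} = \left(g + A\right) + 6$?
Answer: $0$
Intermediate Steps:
$m{\left(g,A \right)} = 6 + A + g$ ($m{\left(g,A \right)} = \left(A + g\right) + 6 = 6 + A + g$)
$h = - \frac{1}{3}$ ($h = \frac{1}{-3} = - \frac{1}{3} \approx -0.33333$)
$X{\left(h \right)} m{\left(-4,-2 \right)} \left(-5\right) = - 3 \left(6 - 2 - 4\right) \left(-5\right) = \left(-3\right) 0 \left(-5\right) = 0 \left(-5\right) = 0$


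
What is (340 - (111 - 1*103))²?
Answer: 110224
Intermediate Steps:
(340 - (111 - 1*103))² = (340 - (111 - 103))² = (340 - 1*8)² = (340 - 8)² = 332² = 110224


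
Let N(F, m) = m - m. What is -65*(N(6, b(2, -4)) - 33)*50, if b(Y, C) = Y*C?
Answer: 107250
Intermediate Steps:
b(Y, C) = C*Y
N(F, m) = 0
-65*(N(6, b(2, -4)) - 33)*50 = -65*(0 - 33)*50 = -65*(-33)*50 = 2145*50 = 107250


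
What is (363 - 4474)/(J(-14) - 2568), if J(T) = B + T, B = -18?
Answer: 4111/2600 ≈ 1.5812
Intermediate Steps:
J(T) = -18 + T
(363 - 4474)/(J(-14) - 2568) = (363 - 4474)/((-18 - 14) - 2568) = -4111/(-32 - 2568) = -4111/(-2600) = -4111*(-1/2600) = 4111/2600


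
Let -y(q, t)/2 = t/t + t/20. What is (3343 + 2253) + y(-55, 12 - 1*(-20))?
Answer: 27954/5 ≈ 5590.8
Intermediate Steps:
y(q, t) = -2 - t/10 (y(q, t) = -2*(t/t + t/20) = -2*(1 + t*(1/20)) = -2*(1 + t/20) = -2 - t/10)
(3343 + 2253) + y(-55, 12 - 1*(-20)) = (3343 + 2253) + (-2 - (12 - 1*(-20))/10) = 5596 + (-2 - (12 + 20)/10) = 5596 + (-2 - ⅒*32) = 5596 + (-2 - 16/5) = 5596 - 26/5 = 27954/5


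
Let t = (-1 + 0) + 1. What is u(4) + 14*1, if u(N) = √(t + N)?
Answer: 16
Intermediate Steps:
t = 0 (t = -1 + 1 = 0)
u(N) = √N (u(N) = √(0 + N) = √N)
u(4) + 14*1 = √4 + 14*1 = 2 + 14 = 16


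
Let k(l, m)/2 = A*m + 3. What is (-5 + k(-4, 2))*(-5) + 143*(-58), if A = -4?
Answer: -8219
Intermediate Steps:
k(l, m) = 6 - 8*m (k(l, m) = 2*(-4*m + 3) = 2*(3 - 4*m) = 6 - 8*m)
(-5 + k(-4, 2))*(-5) + 143*(-58) = (-5 + (6 - 8*2))*(-5) + 143*(-58) = (-5 + (6 - 16))*(-5) - 8294 = (-5 - 10)*(-5) - 8294 = -15*(-5) - 8294 = 75 - 8294 = -8219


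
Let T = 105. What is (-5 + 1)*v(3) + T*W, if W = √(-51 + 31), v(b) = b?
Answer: -12 + 210*I*√5 ≈ -12.0 + 469.57*I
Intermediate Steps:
W = 2*I*√5 (W = √(-20) = 2*I*√5 ≈ 4.4721*I)
(-5 + 1)*v(3) + T*W = (-5 + 1)*3 + 105*(2*I*√5) = -4*3 + 210*I*√5 = -12 + 210*I*√5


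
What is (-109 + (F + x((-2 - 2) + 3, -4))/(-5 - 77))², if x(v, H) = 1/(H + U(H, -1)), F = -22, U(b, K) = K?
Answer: 1987287241/168100 ≈ 11822.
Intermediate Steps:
x(v, H) = 1/(-1 + H) (x(v, H) = 1/(H - 1) = 1/(-1 + H))
(-109 + (F + x((-2 - 2) + 3, -4))/(-5 - 77))² = (-109 + (-22 + 1/(-1 - 4))/(-5 - 77))² = (-109 + (-22 + 1/(-5))/(-82))² = (-109 + (-22 - ⅕)*(-1/82))² = (-109 - 111/5*(-1/82))² = (-109 + 111/410)² = (-44579/410)² = 1987287241/168100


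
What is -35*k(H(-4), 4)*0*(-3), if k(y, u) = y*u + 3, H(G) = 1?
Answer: 0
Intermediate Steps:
k(y, u) = 3 + u*y (k(y, u) = u*y + 3 = 3 + u*y)
-35*k(H(-4), 4)*0*(-3) = -35*(3 + 4*1)*0*(-3) = -35*(3 + 4)*0*(-3) = -35*7*0*(-3) = -0*(-3) = -35*0 = 0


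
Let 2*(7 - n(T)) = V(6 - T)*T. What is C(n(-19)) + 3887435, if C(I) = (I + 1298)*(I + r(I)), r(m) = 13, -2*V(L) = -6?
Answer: 15808439/4 ≈ 3.9521e+6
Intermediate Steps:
V(L) = 3 (V(L) = -½*(-6) = 3)
n(T) = 7 - 3*T/2
C(I) = (13 + I)*(1298 + I) (C(I) = (I + 1298)*(I + 13) = (1298 + I)*(13 + I) = (13 + I)*(1298 + I))
C(n(-19)) + 3887435 = (16874 + (7 - 3/2*(-19))² + 1311*(7 - 3/2*(-19))) + 3887435 = (16874 + (7 + 57/2)² + 1311*(7 + 57/2)) + 3887435 = (16874 + (71/2)² + 1311*(71/2)) + 3887435 = (16874 + 5041/4 + 93081/2) + 3887435 = 258699/4 + 3887435 = 15808439/4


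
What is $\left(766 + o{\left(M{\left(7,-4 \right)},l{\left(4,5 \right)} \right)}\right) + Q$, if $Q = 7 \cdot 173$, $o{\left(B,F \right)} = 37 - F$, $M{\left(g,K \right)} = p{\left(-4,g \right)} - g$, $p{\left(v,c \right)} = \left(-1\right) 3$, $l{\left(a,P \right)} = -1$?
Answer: $2015$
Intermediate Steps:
$p{\left(v,c \right)} = -3$
$M{\left(g,K \right)} = -3 - g$
$Q = 1211$
$\left(766 + o{\left(M{\left(7,-4 \right)},l{\left(4,5 \right)} \right)}\right) + Q = \left(766 + \left(37 - -1\right)\right) + 1211 = \left(766 + \left(37 + 1\right)\right) + 1211 = \left(766 + 38\right) + 1211 = 804 + 1211 = 2015$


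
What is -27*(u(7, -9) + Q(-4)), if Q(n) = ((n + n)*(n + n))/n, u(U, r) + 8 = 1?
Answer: 621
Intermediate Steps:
u(U, r) = -7 (u(U, r) = -8 + 1 = -7)
Q(n) = 4*n (Q(n) = ((2*n)*(2*n))/n = (4*n**2)/n = 4*n)
-27*(u(7, -9) + Q(-4)) = -27*(-7 + 4*(-4)) = -27*(-7 - 16) = -27*(-23) = 621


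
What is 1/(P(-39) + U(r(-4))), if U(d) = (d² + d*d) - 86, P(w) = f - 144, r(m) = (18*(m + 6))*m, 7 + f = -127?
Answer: 1/41108 ≈ 2.4326e-5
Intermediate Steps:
f = -134 (f = -7 - 127 = -134)
r(m) = m*(108 + 18*m) (r(m) = (18*(6 + m))*m = (108 + 18*m)*m = m*(108 + 18*m))
P(w) = -278 (P(w) = -134 - 144 = -278)
U(d) = -86 + 2*d² (U(d) = (d² + d²) - 86 = 2*d² - 86 = -86 + 2*d²)
1/(P(-39) + U(r(-4))) = 1/(-278 + (-86 + 2*(18*(-4)*(6 - 4))²)) = 1/(-278 + (-86 + 2*(18*(-4)*2)²)) = 1/(-278 + (-86 + 2*(-144)²)) = 1/(-278 + (-86 + 2*20736)) = 1/(-278 + (-86 + 41472)) = 1/(-278 + 41386) = 1/41108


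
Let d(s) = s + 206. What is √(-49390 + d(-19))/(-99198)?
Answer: -I*√5467/33066 ≈ -0.0022361*I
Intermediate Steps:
d(s) = 206 + s
√(-49390 + d(-19))/(-99198) = √(-49390 + (206 - 19))/(-99198) = √(-49390 + 187)*(-1/99198) = √(-49203)*(-1/99198) = (3*I*√5467)*(-1/99198) = -I*√5467/33066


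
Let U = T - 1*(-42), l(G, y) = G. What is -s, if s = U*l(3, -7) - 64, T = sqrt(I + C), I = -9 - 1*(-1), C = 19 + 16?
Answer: -62 - 9*sqrt(3) ≈ -77.589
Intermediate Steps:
C = 35
I = -8 (I = -9 + 1 = -8)
T = 3*sqrt(3) (T = sqrt(-8 + 35) = sqrt(27) = 3*sqrt(3) ≈ 5.1962)
U = 42 + 3*sqrt(3) (U = 3*sqrt(3) - 1*(-42) = 3*sqrt(3) + 42 = 42 + 3*sqrt(3) ≈ 47.196)
s = 62 + 9*sqrt(3) (s = (42 + 3*sqrt(3))*3 - 64 = (126 + 9*sqrt(3)) - 64 = 62 + 9*sqrt(3) ≈ 77.589)
-s = -(62 + 9*sqrt(3)) = -62 - 9*sqrt(3)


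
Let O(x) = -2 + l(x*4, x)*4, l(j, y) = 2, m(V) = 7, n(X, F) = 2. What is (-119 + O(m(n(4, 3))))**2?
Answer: 12769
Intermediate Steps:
O(x) = 6 (O(x) = -2 + 2*4 = -2 + 8 = 6)
(-119 + O(m(n(4, 3))))**2 = (-119 + 6)**2 = (-113)**2 = 12769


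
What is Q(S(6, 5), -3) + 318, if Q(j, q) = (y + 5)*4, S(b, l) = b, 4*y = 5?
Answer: 343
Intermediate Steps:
y = 5/4 (y = (1/4)*5 = 5/4 ≈ 1.2500)
Q(j, q) = 25 (Q(j, q) = (5/4 + 5)*4 = (25/4)*4 = 25)
Q(S(6, 5), -3) + 318 = 25 + 318 = 343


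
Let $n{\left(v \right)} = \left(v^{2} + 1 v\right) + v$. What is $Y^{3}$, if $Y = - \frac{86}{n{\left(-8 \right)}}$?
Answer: $- \frac{79507}{13824} \approx -5.7514$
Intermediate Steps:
$n{\left(v \right)} = v^{2} + 2 v$ ($n{\left(v \right)} = \left(v^{2} + v\right) + v = \left(v + v^{2}\right) + v = v^{2} + 2 v$)
$Y = - \frac{43}{24}$ ($Y = - \frac{86}{\left(-8\right) \left(2 - 8\right)} = - \frac{86}{\left(-8\right) \left(-6\right)} = - \frac{86}{48} = \left(-86\right) \frac{1}{48} = - \frac{43}{24} \approx -1.7917$)
$Y^{3} = \left(- \frac{43}{24}\right)^{3} = - \frac{79507}{13824}$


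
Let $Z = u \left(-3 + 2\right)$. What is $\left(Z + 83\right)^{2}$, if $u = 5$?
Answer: $6084$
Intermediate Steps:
$Z = -5$ ($Z = 5 \left(-3 + 2\right) = 5 \left(-1\right) = -5$)
$\left(Z + 83\right)^{2} = \left(-5 + 83\right)^{2} = 78^{2} = 6084$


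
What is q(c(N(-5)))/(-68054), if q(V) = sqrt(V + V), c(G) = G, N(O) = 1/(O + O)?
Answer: -I*sqrt(5)/340270 ≈ -6.5715e-6*I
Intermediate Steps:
N(O) = 1/(2*O)
q(V) = sqrt(2)*sqrt(V) (q(V) = sqrt(2*V) = sqrt(2)*sqrt(V))
q(c(N(-5)))/(-68054) = (sqrt(2)*sqrt((1/2)/(-5)))/(-68054) = (sqrt(2)*sqrt((1/2)*(-1/5)))*(-1/68054) = (sqrt(2)*sqrt(-1/10))*(-1/68054) = (sqrt(2)*(I*sqrt(10)/10))*(-1/68054) = (I*sqrt(5)/5)*(-1/68054) = -I*sqrt(5)/340270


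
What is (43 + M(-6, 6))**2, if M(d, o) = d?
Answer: 1369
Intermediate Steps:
(43 + M(-6, 6))**2 = (43 - 6)**2 = 37**2 = 1369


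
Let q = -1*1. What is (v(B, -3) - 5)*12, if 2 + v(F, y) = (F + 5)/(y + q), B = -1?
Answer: -96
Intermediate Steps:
q = -1
v(F, y) = -2 + (5 + F)/(-1 + y) (v(F, y) = -2 + (F + 5)/(y - 1) = -2 + (5 + F)/(-1 + y))
(v(B, -3) - 5)*12 = ((7 - 1 - 2*(-3))/(-1 - 3) - 5)*12 = ((7 - 1 + 6)/(-4) - 5)*12 = (-1/4*12 - 5)*12 = (-3 - 5)*12 = -8*12 = -96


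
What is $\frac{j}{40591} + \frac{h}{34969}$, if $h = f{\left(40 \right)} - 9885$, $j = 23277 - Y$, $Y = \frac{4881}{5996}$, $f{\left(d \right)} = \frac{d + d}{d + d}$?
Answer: $\frac{2474810042435}{8510882367284} \approx 0.29078$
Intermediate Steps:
$f{\left(d \right)} = 1$ ($f{\left(d \right)} = \frac{2 d}{2 d} = 2 d \frac{1}{2 d} = 1$)
$Y = \frac{4881}{5996}$ ($Y = 4881 \cdot \frac{1}{5996} = \frac{4881}{5996} \approx 0.81404$)
$j = \frac{139564011}{5996}$ ($j = 23277 - \frac{4881}{5996} = \frac{139564011}{5996} \approx 23276.0$)
$h = -9884$ ($h = 1 - 9885 = -9884$)
$\frac{j}{40591} + \frac{h}{34969} = \frac{139564011}{5996 \cdot 40591} - \frac{9884}{34969} = \frac{139564011}{5996} \cdot \frac{1}{40591} - \frac{9884}{34969} = \frac{139564011}{243383636} - \frac{9884}{34969} = \frac{2474810042435}{8510882367284}$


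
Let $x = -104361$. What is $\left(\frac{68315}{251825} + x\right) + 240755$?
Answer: $\frac{6869497473}{50365} \approx 1.3639 \cdot 10^{5}$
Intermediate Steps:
$\left(\frac{68315}{251825} + x\right) + 240755 = \left(\frac{68315}{251825} - 104361\right) + 240755 = \left(68315 \cdot \frac{1}{251825} - 104361\right) + 240755 = \left(\frac{13663}{50365} - 104361\right) + 240755 = - \frac{5256128102}{50365} + 240755 = \frac{6869497473}{50365}$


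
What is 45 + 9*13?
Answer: 162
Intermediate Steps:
45 + 9*13 = 45 + 117 = 162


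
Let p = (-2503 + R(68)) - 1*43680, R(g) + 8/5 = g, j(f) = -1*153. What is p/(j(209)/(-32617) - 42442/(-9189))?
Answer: -69109786358379/6928683155 ≈ -9974.5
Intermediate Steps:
j(f) = -153
R(g) = -8/5 + g
p = -230583/5 (p = (-2503 + (-8/5 + 68)) - 1*43680 = (-2503 + 332/5) - 43680 = -12183/5 - 43680 = -230583/5 ≈ -46117.)
p/(j(209)/(-32617) - 42442/(-9189)) = -230583/(5*(-153/(-32617) - 42442/(-9189))) = -230583/(5*(-153*(-1/32617) - 42442*(-1/9189))) = -230583/(5*(153/32617 + 42442/9189)) = -230583/(5*1385736631/299717613) = -230583/5*299717613/1385736631 = -69109786358379/6928683155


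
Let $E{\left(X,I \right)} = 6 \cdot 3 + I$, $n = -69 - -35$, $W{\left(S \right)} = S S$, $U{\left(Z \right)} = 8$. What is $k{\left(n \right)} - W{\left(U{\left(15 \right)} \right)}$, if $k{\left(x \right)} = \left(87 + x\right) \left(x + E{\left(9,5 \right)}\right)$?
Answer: $-647$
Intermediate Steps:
$W{\left(S \right)} = S^{2}$
$n = -34$ ($n = -69 + 35 = -34$)
$E{\left(X,I \right)} = 18 + I$
$k{\left(x \right)} = \left(23 + x\right) \left(87 + x\right)$ ($k{\left(x \right)} = \left(87 + x\right) \left(x + \left(18 + 5\right)\right) = \left(87 + x\right) \left(x + 23\right) = \left(87 + x\right) \left(23 + x\right) = \left(23 + x\right) \left(87 + x\right)$)
$k{\left(n \right)} - W{\left(U{\left(15 \right)} \right)} = \left(2001 + \left(-34\right)^{2} + 110 \left(-34\right)\right) - 8^{2} = \left(2001 + 1156 - 3740\right) - 64 = -583 - 64 = -647$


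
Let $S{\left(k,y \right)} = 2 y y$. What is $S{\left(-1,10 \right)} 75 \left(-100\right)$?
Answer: $-1500000$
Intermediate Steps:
$S{\left(k,y \right)} = 2 y^{2}$
$S{\left(-1,10 \right)} 75 \left(-100\right) = 2 \cdot 10^{2} \cdot 75 \left(-100\right) = 2 \cdot 100 \cdot 75 \left(-100\right) = 200 \cdot 75 \left(-100\right) = 15000 \left(-100\right) = -1500000$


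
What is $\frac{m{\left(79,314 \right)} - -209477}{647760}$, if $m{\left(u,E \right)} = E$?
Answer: $\frac{209791}{647760} \approx 0.32387$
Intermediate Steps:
$\frac{m{\left(79,314 \right)} - -209477}{647760} = \frac{314 - -209477}{647760} = \left(314 + 209477\right) \frac{1}{647760} = 209791 \cdot \frac{1}{647760} = \frac{209791}{647760}$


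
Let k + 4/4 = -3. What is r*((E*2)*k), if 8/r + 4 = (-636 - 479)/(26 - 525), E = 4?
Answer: 127744/881 ≈ 145.00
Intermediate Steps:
k = -4 (k = -1 - 3 = -4)
r = -3992/881 (r = 8/(-4 + (-636 - 479)/(26 - 525)) = 8/(-4 - 1115/(-499)) = 8/(-4 - 1115*(-1/499)) = 8/(-4 + 1115/499) = 8/(-881/499) = 8*(-499/881) = -3992/881 ≈ -4.5312)
r*((E*2)*k) = -3992*4*2*(-4)/881 = -31936*(-4)/881 = -3992/881*(-32) = 127744/881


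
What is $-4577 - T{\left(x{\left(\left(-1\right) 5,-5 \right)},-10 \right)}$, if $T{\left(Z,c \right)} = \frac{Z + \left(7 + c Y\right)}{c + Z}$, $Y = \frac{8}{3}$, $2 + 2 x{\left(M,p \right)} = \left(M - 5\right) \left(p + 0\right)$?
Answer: $- \frac{192247}{42} \approx -4577.3$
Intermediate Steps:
$x{\left(M,p \right)} = -1 + \frac{p \left(-5 + M\right)}{2}$ ($x{\left(M,p \right)} = -1 + \frac{\left(M - 5\right) \left(p + 0\right)}{2} = -1 + \frac{\left(-5 + M\right) p}{2} = -1 + \frac{p \left(-5 + M\right)}{2}$)
$Y = \frac{8}{3}$ ($Y = 8 \cdot \frac{1}{3} = \frac{8}{3} \approx 2.6667$)
$T{\left(Z,c \right)} = \frac{7 + Z + \frac{8 c}{3}}{Z + c}$ ($T{\left(Z,c \right)} = \frac{Z + \left(7 + c \frac{8}{3}\right)}{c + Z} = \frac{Z + \left(7 + \frac{8 c}{3}\right)}{Z + c} = \frac{7 + Z + \frac{8 c}{3}}{Z + c}$)
$-4577 - T{\left(x{\left(\left(-1\right) 5,-5 \right)},-10 \right)} = -4577 - \frac{7 - \left(- \frac{23}{2} - \frac{1}{2} \left(\left(-1\right) 5\right) \left(-5\right)\right) + \frac{8}{3} \left(-10\right)}{\left(-1 - - \frac{25}{2} + \frac{1}{2} \left(\left(-1\right) 5\right) \left(-5\right)\right) - 10} = -4577 - \frac{7 + \left(-1 + \frac{25}{2} + \frac{1}{2} \left(-5\right) \left(-5\right)\right) - \frac{80}{3}}{\left(-1 + \frac{25}{2} + \frac{1}{2} \left(-5\right) \left(-5\right)\right) - 10} = -4577 - \frac{7 + \left(-1 + \frac{25}{2} + \frac{25}{2}\right) - \frac{80}{3}}{\left(-1 + \frac{25}{2} + \frac{25}{2}\right) - 10} = -4577 - \frac{7 + 24 - \frac{80}{3}}{24 - 10} = -4577 - \frac{1}{14} \cdot \frac{13}{3} = -4577 - \frac{13}{42} = - \frac{192247}{42}$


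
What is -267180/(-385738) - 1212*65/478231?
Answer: 3745589190/7095071903 ≈ 0.52791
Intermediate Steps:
-267180/(-385738) - 1212*65/478231 = -267180*(-1/385738) - 78780*1/478231 = 133590/192869 - 6060/36787 = 3745589190/7095071903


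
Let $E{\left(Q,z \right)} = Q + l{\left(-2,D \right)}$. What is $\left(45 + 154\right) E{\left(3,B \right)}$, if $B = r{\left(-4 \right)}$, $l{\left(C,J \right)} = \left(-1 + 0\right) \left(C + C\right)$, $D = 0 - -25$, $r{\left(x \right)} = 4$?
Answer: $1393$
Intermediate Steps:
$D = 25$ ($D = 0 + 25 = 25$)
$l{\left(C,J \right)} = - 2 C$
$B = 4$
$E{\left(Q,z \right)} = 4 + Q$ ($E{\left(Q,z \right)} = Q - -4 = Q + 4 = 4 + Q$)
$\left(45 + 154\right) E{\left(3,B \right)} = \left(45 + 154\right) \left(4 + 3\right) = 199 \cdot 7 = 1393$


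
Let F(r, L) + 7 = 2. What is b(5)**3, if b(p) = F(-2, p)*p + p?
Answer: -8000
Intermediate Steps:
F(r, L) = -5 (F(r, L) = -7 + 2 = -5)
b(p) = -4*p (b(p) = -5*p + p = -4*p)
b(5)**3 = (-4*5)**3 = (-20)**3 = -8000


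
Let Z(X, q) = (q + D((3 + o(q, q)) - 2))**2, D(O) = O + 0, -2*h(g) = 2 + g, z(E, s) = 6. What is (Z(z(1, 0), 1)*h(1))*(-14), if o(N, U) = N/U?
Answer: 189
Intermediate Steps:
h(g) = -1 - g/2 (h(g) = -(2 + g)/2 = -1 - g/2)
D(O) = O
Z(X, q) = (2 + q)**2 (Z(X, q) = (q + ((3 + q/q) - 2))**2 = (q + ((3 + 1) - 2))**2 = (q + (4 - 2))**2 = (q + 2)**2 = (2 + q)**2)
(Z(z(1, 0), 1)*h(1))*(-14) = ((2 + 1)**2*(-1 - 1/2*1))*(-14) = (3**2*(-1 - 1/2))*(-14) = (9*(-3/2))*(-14) = -27/2*(-14) = 189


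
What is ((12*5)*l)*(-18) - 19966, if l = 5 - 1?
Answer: -24286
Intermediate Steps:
l = 4
((12*5)*l)*(-18) - 19966 = ((12*5)*4)*(-18) - 19966 = (60*4)*(-18) - 19966 = 240*(-18) - 19966 = -4320 - 19966 = -24286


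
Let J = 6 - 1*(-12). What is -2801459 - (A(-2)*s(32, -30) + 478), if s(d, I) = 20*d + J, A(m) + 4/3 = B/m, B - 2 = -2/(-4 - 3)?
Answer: -8400923/3 ≈ -2.8003e+6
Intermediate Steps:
J = 18 (J = 6 + 12 = 18)
B = 16/7 (B = 2 - 2/(-4 - 3) = 2 - 2/(-7) = 2 - ⅐*(-2) = 2 + 2/7 = 16/7 ≈ 2.2857)
A(m) = -4/3 + 16/(7*m)
s(d, I) = 18 + 20*d (s(d, I) = 20*d + 18 = 18 + 20*d)
-2801459 - (A(-2)*s(32, -30) + 478) = -2801459 - (((4/21)*(12 - 7*(-2))/(-2))*(18 + 20*32) + 478) = -2801459 - (((4/21)*(-½)*(12 + 14))*(18 + 640) + 478) = -2801459 - (((4/21)*(-½)*26)*658 + 478) = -2801459 - (-52/21*658 + 478) = -2801459 - (-4888/3 + 478) = -2801459 - 1*(-3454/3) = -2801459 + 3454/3 = -8400923/3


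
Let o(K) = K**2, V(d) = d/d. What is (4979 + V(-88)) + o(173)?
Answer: 34909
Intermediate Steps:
V(d) = 1
(4979 + V(-88)) + o(173) = (4979 + 1) + 173**2 = 4980 + 29929 = 34909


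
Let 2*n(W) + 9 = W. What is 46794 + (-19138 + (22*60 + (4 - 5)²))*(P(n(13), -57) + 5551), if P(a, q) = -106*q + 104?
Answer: -208358655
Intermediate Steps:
n(W) = -9/2 + W/2
P(a, q) = 104 - 106*q
46794 + (-19138 + (22*60 + (4 - 5)²))*(P(n(13), -57) + 5551) = 46794 + (-19138 + (22*60 + (4 - 5)²))*((104 - 106*(-57)) + 5551) = 46794 + (-19138 + (1320 + (-1)²))*((104 + 6042) + 5551) = 46794 + (-19138 + (1320 + 1))*(6146 + 5551) = 46794 + (-19138 + 1321)*11697 = 46794 - 17817*11697 = 46794 - 208405449 = -208358655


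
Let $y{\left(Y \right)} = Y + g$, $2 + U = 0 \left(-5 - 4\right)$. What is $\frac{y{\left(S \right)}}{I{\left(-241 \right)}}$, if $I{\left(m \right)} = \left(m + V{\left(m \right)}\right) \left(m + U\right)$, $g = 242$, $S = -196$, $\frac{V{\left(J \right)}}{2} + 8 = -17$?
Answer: $\frac{46}{70713} \approx 0.00065052$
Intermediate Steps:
$V{\left(J \right)} = -50$ ($V{\left(J \right)} = -16 + 2 \left(-17\right) = -16 - 34 = -50$)
$U = -2$ ($U = -2 + 0 \left(-5 - 4\right) = -2 + 0 \left(-9\right) = -2 + 0 = -2$)
$y{\left(Y \right)} = 242 + Y$ ($y{\left(Y \right)} = Y + 242 = 242 + Y$)
$I{\left(m \right)} = \left(-50 + m\right) \left(-2 + m\right)$ ($I{\left(m \right)} = \left(m - 50\right) \left(m - 2\right) = \left(-50 + m\right) \left(-2 + m\right)$)
$\frac{y{\left(S \right)}}{I{\left(-241 \right)}} = \frac{242 - 196}{100 + \left(-241\right)^{2} - -12532} = \frac{46}{100 + 58081 + 12532} = \frac{46}{70713}$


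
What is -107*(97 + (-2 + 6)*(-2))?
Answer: -9523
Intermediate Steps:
-107*(97 + (-2 + 6)*(-2)) = -107*(97 + 4*(-2)) = -107*(97 - 8) = -107*89 = -9523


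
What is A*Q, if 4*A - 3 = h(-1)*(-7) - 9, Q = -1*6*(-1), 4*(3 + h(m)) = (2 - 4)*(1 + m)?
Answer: 45/2 ≈ 22.500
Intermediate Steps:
h(m) = -7/2 - m/2 (h(m) = -3 + ((2 - 4)*(1 + m))/4 = -3 + (-2*(1 + m))/4 = -3 + (-2 - 2*m)/4 = -3 + (-½ - m/2) = -7/2 - m/2)
Q = 6 (Q = -6*(-1) = 6)
A = 15/4 (A = ¾ + ((-7/2 - ½*(-1))*(-7) - 9)/4 = ¾ + ((-7/2 + ½)*(-7) - 9)/4 = ¾ + (-3*(-7) - 9)/4 = ¾ + (21 - 9)/4 = ¾ + (¼)*12 = ¾ + 3 = 15/4 ≈ 3.7500)
A*Q = (15/4)*6 = 45/2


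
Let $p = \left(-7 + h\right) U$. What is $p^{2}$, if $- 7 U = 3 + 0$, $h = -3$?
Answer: $\frac{900}{49} \approx 18.367$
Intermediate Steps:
$U = - \frac{3}{7}$ ($U = - \frac{3 + 0}{7} = \left(- \frac{1}{7}\right) 3 = - \frac{3}{7} \approx -0.42857$)
$p = \frac{30}{7}$ ($p = \left(-7 - 3\right) \left(- \frac{3}{7}\right) = \left(-10\right) \left(- \frac{3}{7}\right) = \frac{30}{7} \approx 4.2857$)
$p^{2} = \left(\frac{30}{7}\right)^{2} = \frac{900}{49}$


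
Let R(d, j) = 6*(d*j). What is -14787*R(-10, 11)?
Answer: 9759420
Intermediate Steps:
R(d, j) = 6*d*j
-14787*R(-10, 11) = -88722*(-10)*11 = -14787*(-660) = 9759420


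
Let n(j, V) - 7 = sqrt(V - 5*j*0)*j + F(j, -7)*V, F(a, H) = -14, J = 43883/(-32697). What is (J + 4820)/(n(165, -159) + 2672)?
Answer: 2453366659/2946653640 - 247587461*I*sqrt(159)/8839960920 ≈ 0.83259 - 0.35316*I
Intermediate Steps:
J = -6269/4671 (J = 43883*(-1/32697) = -6269/4671 ≈ -1.3421)
n(j, V) = 7 - 14*V + j*sqrt(V) (n(j, V) = 7 + (sqrt(V - 5*j*0)*j - 14*V) = 7 + (sqrt(V + 0)*j - 14*V) = 7 + (sqrt(V)*j - 14*V) = 7 + (j*sqrt(V) - 14*V) = 7 + (-14*V + j*sqrt(V)) = 7 - 14*V + j*sqrt(V))
(J + 4820)/(n(165, -159) + 2672) = (-6269/4671 + 4820)/((7 - 14*(-159) + 165*sqrt(-159)) + 2672) = 22507951/(4671*((7 + 2226 + 165*(I*sqrt(159))) + 2672)) = 22507951/(4671*((7 + 2226 + 165*I*sqrt(159)) + 2672)) = 22507951/(4671*((2233 + 165*I*sqrt(159)) + 2672)) = 22507951/(4671*(4905 + 165*I*sqrt(159)))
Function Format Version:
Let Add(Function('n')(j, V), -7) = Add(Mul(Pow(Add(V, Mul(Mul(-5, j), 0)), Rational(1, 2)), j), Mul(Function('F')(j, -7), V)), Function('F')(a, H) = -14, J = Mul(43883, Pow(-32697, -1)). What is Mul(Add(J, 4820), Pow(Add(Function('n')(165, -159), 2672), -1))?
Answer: Add(Rational(2453366659, 2946653640), Mul(Rational(-247587461, 8839960920), I, Pow(159, Rational(1, 2)))) ≈ Add(0.83259, Mul(-0.35316, I))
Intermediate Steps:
J = Rational(-6269, 4671) (J = Mul(43883, Rational(-1, 32697)) = Rational(-6269, 4671) ≈ -1.3421)
Function('n')(j, V) = Add(7, Mul(-14, V), Mul(j, Pow(V, Rational(1, 2)))) (Function('n')(j, V) = Add(7, Add(Mul(Pow(Add(V, Mul(Mul(-5, j), 0)), Rational(1, 2)), j), Mul(-14, V))) = Add(7, Add(Mul(Pow(Add(V, 0), Rational(1, 2)), j), Mul(-14, V))) = Add(7, Add(Mul(Pow(V, Rational(1, 2)), j), Mul(-14, V))) = Add(7, Add(Mul(j, Pow(V, Rational(1, 2))), Mul(-14, V))) = Add(7, Add(Mul(-14, V), Mul(j, Pow(V, Rational(1, 2))))) = Add(7, Mul(-14, V), Mul(j, Pow(V, Rational(1, 2)))))
Mul(Add(J, 4820), Pow(Add(Function('n')(165, -159), 2672), -1)) = Mul(Add(Rational(-6269, 4671), 4820), Pow(Add(Add(7, Mul(-14, -159), Mul(165, Pow(-159, Rational(1, 2)))), 2672), -1)) = Mul(Rational(22507951, 4671), Pow(Add(Add(7, 2226, Mul(165, Mul(I, Pow(159, Rational(1, 2))))), 2672), -1)) = Mul(Rational(22507951, 4671), Pow(Add(Add(7, 2226, Mul(165, I, Pow(159, Rational(1, 2)))), 2672), -1)) = Mul(Rational(22507951, 4671), Pow(Add(Add(2233, Mul(165, I, Pow(159, Rational(1, 2)))), 2672), -1)) = Mul(Rational(22507951, 4671), Pow(Add(4905, Mul(165, I, Pow(159, Rational(1, 2)))), -1))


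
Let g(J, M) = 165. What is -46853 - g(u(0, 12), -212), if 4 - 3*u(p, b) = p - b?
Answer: -47018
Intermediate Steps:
u(p, b) = 4/3 - p/3 + b/3 (u(p, b) = 4/3 - (p - b)/3 = 4/3 + (-p/3 + b/3) = 4/3 - p/3 + b/3)
-46853 - g(u(0, 12), -212) = -46853 - 1*165 = -46853 - 165 = -47018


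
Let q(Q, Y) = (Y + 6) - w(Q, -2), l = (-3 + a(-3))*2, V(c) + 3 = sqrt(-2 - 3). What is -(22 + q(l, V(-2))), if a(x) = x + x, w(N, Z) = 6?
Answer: -19 - I*sqrt(5) ≈ -19.0 - 2.2361*I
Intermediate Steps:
a(x) = 2*x
V(c) = -3 + I*sqrt(5) (V(c) = -3 + sqrt(-2 - 3) = -3 + sqrt(-5) = -3 + I*sqrt(5))
l = -18 (l = (-3 + 2*(-3))*2 = (-3 - 6)*2 = -9*2 = -18)
q(Q, Y) = Y (q(Q, Y) = (Y + 6) - 1*6 = (6 + Y) - 6 = Y)
-(22 + q(l, V(-2))) = -(22 + (-3 + I*sqrt(5))) = -(19 + I*sqrt(5)) = -19 - I*sqrt(5)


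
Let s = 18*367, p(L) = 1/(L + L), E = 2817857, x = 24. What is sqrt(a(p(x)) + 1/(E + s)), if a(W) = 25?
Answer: 2*sqrt(49859945945922)/2824463 ≈ 5.0000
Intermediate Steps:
p(L) = 1/(2*L)
s = 6606
sqrt(a(p(x)) + 1/(E + s)) = sqrt(25 + 1/(2817857 + 6606)) = sqrt(25 + 1/2824463) = sqrt(70611576/2824463) = 2*sqrt(49859945945922)/2824463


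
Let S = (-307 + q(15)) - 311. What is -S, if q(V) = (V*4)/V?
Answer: 614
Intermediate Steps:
q(V) = 4 (q(V) = (4*V)/V = 4)
S = -614 (S = (-307 + 4) - 311 = -303 - 311 = -614)
-S = -1*(-614) = 614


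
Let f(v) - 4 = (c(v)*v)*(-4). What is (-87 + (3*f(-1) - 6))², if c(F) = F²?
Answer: 4761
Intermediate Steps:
f(v) = 4 - 4*v³ (f(v) = 4 + (v²*v)*(-4) = 4 + v³*(-4) = 4 - 4*v³)
(-87 + (3*f(-1) - 6))² = (-87 + (3*(4 - 4*(-1)³) - 6))² = (-87 + (3*(4 - 4*(-1)) - 6))² = (-87 + (3*(4 + 4) - 6))² = (-87 + (3*8 - 6))² = (-87 + (24 - 6))² = (-87 + 18)² = (-69)² = 4761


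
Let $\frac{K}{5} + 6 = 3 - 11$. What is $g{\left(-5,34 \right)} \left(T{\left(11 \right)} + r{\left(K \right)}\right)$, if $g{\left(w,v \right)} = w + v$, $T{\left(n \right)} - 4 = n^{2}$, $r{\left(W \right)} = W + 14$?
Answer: $2001$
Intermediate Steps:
$K = -70$ ($K = -30 + 5 \left(3 - 11\right) = -30 + 5 \left(-8\right) = -30 - 40 = -70$)
$r{\left(W \right)} = 14 + W$
$T{\left(n \right)} = 4 + n^{2}$
$g{\left(w,v \right)} = v + w$
$g{\left(-5,34 \right)} \left(T{\left(11 \right)} + r{\left(K \right)}\right) = \left(34 - 5\right) \left(\left(4 + 11^{2}\right) + \left(14 - 70\right)\right) = 29 \left(\left(4 + 121\right) - 56\right) = 29 \left(125 - 56\right) = 29 \cdot 69 = 2001$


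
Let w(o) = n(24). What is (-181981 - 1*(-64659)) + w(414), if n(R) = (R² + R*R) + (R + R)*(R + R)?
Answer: -113866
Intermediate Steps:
n(R) = 6*R² (n(R) = (R² + R²) + (2*R)*(2*R) = 2*R² + 4*R² = 6*R²)
w(o) = 3456 (w(o) = 6*24² = 6*576 = 3456)
(-181981 - 1*(-64659)) + w(414) = (-181981 - 1*(-64659)) + 3456 = (-181981 + 64659) + 3456 = -117322 + 3456 = -113866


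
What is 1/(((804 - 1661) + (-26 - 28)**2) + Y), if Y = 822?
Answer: 1/2881 ≈ 0.00034710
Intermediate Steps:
1/(((804 - 1661) + (-26 - 28)**2) + Y) = 1/(((804 - 1661) + (-26 - 28)**2) + 822) = 1/((-857 + (-54)**2) + 822) = 1/((-857 + 2916) + 822) = 1/(2059 + 822) = 1/2881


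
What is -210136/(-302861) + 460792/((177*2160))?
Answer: 27486890179/14473727190 ≈ 1.8991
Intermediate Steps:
-210136/(-302861) + 460792/((177*2160)) = -210136*(-1/302861) + 460792/382320 = 210136/302861 + 460792*(1/382320) = 210136/302861 + 57599/47790 = 27486890179/14473727190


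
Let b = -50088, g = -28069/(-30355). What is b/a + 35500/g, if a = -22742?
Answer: 12254120987536/319172599 ≈ 38393.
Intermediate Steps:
g = 28069/30355 (g = -28069*(-1/30355) = 28069/30355 ≈ 0.92469)
b/a + 35500/g = -50088/(-22742) + 35500/(28069/30355) = -50088*(-1/22742) + 35500*(30355/28069) = 25044/11371 + 1077602500/28069 = 12254120987536/319172599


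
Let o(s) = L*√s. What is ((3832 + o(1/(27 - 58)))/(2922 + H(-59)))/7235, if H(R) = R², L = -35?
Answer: 3832/46325705 - 7*I*√31/287219371 ≈ 8.2719e-5 - 1.357e-7*I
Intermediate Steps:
o(s) = -35*√s
((3832 + o(1/(27 - 58)))/(2922 + H(-59)))/7235 = ((3832 - 35*I*√31/31)/(2922 + (-59)²))/7235 = ((3832 - 35*I*√31/31)/(2922 + 3481))*(1/7235) = ((3832 - 35*I*√31/31)/6403)*(1/7235) = ((3832 - 35*I*√31/31)*(1/6403))*(1/7235) = (3832/6403 - 35*I*√31/198493)*(1/7235) = 3832/46325705 - 7*I*√31/287219371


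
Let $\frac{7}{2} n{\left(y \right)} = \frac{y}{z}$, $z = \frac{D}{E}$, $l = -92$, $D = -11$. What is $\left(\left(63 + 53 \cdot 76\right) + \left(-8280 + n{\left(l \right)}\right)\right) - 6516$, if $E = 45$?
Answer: $- \frac{816005}{77} \approx -10597.0$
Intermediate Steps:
$z = - \frac{11}{45} \approx -0.24444$
$n{\left(y \right)} = - \frac{90 y}{77}$ ($n{\left(y \right)} = \frac{2 \frac{y}{- \frac{11}{45}}}{7} = \frac{2 y \left(- \frac{45}{11}\right)}{7} = \frac{2 \left(- \frac{45 y}{11}\right)}{7} = - \frac{90 y}{77}$)
$\left(\left(63 + 53 \cdot 76\right) + \left(-8280 + n{\left(l \right)}\right)\right) - 6516 = \left(\left(63 + 53 \cdot 76\right) - \frac{629280}{77}\right) - 6516 = \left(\left(63 + 4028\right) + \left(-8280 + \frac{8280}{77}\right)\right) - 6516 = \left(4091 - \frac{629280}{77}\right) - 6516 = - \frac{314273}{77} - 6516 = - \frac{816005}{77}$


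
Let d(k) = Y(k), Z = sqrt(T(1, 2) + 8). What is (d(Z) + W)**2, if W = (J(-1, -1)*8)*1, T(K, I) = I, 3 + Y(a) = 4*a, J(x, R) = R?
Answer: 281 - 88*sqrt(10) ≈ 2.7196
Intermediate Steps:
Y(a) = -3 + 4*a
Z = sqrt(10) (Z = sqrt(2 + 8) = sqrt(10) ≈ 3.1623)
d(k) = -3 + 4*k
W = -8 (W = -1*8*1 = -8*1 = -8)
(d(Z) + W)**2 = ((-3 + 4*sqrt(10)) - 8)**2 = (-11 + 4*sqrt(10))**2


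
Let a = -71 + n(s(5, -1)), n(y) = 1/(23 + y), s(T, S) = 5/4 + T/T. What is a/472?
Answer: -7167/47672 ≈ -0.15034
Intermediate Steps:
s(T, S) = 9/4 (s(T, S) = 5*(¼) + 1 = 5/4 + 1 = 9/4)
a = -7167/101 (a = -71 + 1/(23 + 9/4) = -71 + 1/(101/4) = -71 + 4/101 = -7167/101 ≈ -70.960)
a/472 = -7167/101/472 = -7167/101*1/472 = -7167/47672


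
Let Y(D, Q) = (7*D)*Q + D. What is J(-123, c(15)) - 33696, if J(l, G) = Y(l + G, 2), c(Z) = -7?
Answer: -35646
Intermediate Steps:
Y(D, Q) = D + 7*D*Q (Y(D, Q) = 7*D*Q + D = D + 7*D*Q)
J(l, G) = 15*G + 15*l (J(l, G) = (l + G)*(1 + 7*2) = (G + l)*(1 + 14) = (G + l)*15 = 15*G + 15*l)
J(-123, c(15)) - 33696 = (15*(-7) + 15*(-123)) - 33696 = (-105 - 1845) - 33696 = -1950 - 33696 = -35646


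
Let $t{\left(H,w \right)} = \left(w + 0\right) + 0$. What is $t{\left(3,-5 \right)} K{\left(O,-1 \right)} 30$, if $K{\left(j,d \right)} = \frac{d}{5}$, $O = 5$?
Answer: $30$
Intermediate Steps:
$t{\left(H,w \right)} = w$ ($t{\left(H,w \right)} = w + 0 = w$)
$K{\left(j,d \right)} = \frac{d}{5}$ ($K{\left(j,d \right)} = d \frac{1}{5} = \frac{d}{5}$)
$t{\left(3,-5 \right)} K{\left(O,-1 \right)} 30 = - 5 \cdot \frac{1}{5} \left(-1\right) 30 = \left(-5\right) \left(- \frac{1}{5}\right) 30 = 1 \cdot 30 = 30$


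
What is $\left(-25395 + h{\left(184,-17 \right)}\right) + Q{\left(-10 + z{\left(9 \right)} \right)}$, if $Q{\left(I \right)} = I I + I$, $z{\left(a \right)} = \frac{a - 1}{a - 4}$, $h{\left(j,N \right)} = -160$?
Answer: $- \frac{637321}{25} \approx -25493.0$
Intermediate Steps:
$z{\left(a \right)} = \frac{-1 + a}{-4 + a}$
$Q{\left(I \right)} = I + I^{2}$ ($Q{\left(I \right)} = I^{2} + I = I + I^{2}$)
$\left(-25395 + h{\left(184,-17 \right)}\right) + Q{\left(-10 + z{\left(9 \right)} \right)} = \left(-25395 - 160\right) + \left(-10 + \frac{-1 + 9}{-4 + 9}\right) \left(1 - \left(10 - \frac{-1 + 9}{-4 + 9}\right)\right) = -25555 + \left(-10 + \frac{1}{5} \cdot 8\right) \left(1 - \left(10 - \frac{1}{5} \cdot 8\right)\right) = -25555 + \left(-10 + \frac{1}{5} \cdot 8\right) \left(1 + \left(-10 + \frac{1}{5} \cdot 8\right)\right) = -25555 + \left(-10 + \frac{8}{5}\right) \left(1 + \left(-10 + \frac{8}{5}\right)\right) = -25555 - \frac{42 \left(1 - \frac{42}{5}\right)}{5} = -25555 - - \frac{1554}{25} = -25555 + \frac{1554}{25} = - \frac{637321}{25}$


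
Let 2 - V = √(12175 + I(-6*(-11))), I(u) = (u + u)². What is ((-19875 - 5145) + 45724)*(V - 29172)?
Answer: -603935680 - 20704*√29599 ≈ -6.0750e+8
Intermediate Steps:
I(u) = 4*u² (I(u) = (2*u)² = 4*u²)
V = 2 - √29599 (V = 2 - √(12175 + 4*(-6*(-11))²) = 2 - √(12175 + 4*66²) = 2 - √(12175 + 4*4356) = 2 - √(12175 + 17424) = 2 - √29599 ≈ -170.04)
((-19875 - 5145) + 45724)*(V - 29172) = ((-19875 - 5145) + 45724)*((2 - √29599) - 29172) = (-25020 + 45724)*(-29170 - √29599) = 20704*(-29170 - √29599) = -603935680 - 20704*√29599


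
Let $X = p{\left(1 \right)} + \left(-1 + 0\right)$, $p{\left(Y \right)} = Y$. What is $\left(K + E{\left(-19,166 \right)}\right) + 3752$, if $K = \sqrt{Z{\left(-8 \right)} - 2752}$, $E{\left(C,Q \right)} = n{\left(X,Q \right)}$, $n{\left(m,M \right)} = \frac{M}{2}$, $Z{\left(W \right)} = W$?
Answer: $3835 + 2 i \sqrt{690} \approx 3835.0 + 52.536 i$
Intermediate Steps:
$X = 0$ ($X = 1 + \left(-1 + 0\right) = 1 - 1 = 0$)
$n{\left(m,M \right)} = \frac{M}{2}$ ($n{\left(m,M \right)} = M \frac{1}{2} = \frac{M}{2}$)
$E{\left(C,Q \right)} = \frac{Q}{2}$
$K = 2 i \sqrt{690}$ ($K = \sqrt{-8 - 2752} = \sqrt{-2760} = 2 i \sqrt{690} \approx 52.536 i$)
$\left(K + E{\left(-19,166 \right)}\right) + 3752 = \left(2 i \sqrt{690} + \frac{1}{2} \cdot 166\right) + 3752 = \left(2 i \sqrt{690} + 83\right) + 3752 = \left(83 + 2 i \sqrt{690}\right) + 3752 = 3835 + 2 i \sqrt{690}$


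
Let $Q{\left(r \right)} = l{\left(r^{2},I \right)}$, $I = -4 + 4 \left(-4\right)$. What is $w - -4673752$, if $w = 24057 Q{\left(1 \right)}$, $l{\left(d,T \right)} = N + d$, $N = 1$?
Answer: $4721866$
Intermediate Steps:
$I = -20$ ($I = -4 - 16 = -20$)
$l{\left(d,T \right)} = 1 + d$
$Q{\left(r \right)} = 1 + r^{2}$
$w = 48114$ ($w = 24057 \left(1 + 1^{2}\right) = 24057 \left(1 + 1\right) = 24057 \cdot 2 = 48114$)
$w - -4673752 = 48114 - -4673752 = 48114 + 4673752 = 4721866$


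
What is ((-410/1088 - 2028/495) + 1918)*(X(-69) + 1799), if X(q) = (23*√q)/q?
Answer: 308992841689/89760 - 171758111*I*√69/269280 ≈ 3.4424e+6 - 5298.3*I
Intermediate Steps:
X(q) = 23/√q
((-410/1088 - 2028/495) + 1918)*(X(-69) + 1799) = ((-410/1088 - 2028/495) + 1918)*(23/√(-69) + 1799) = ((-410*1/1088 - 2028*1/495) + 1918)*(23*(-I*√69/69) + 1799) = ((-205/544 - 676/165) + 1918)*(-I*√69/3 + 1799) = (-401569/89760 + 1918)*(1799 - I*√69/3) = 171758111*(1799 - I*√69/3)/89760 = 308992841689/89760 - 171758111*I*√69/269280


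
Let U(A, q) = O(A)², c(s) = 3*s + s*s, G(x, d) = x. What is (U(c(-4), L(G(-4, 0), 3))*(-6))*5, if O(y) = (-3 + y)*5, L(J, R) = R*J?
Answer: -750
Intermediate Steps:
L(J, R) = J*R
O(y) = -15 + 5*y
c(s) = s² + 3*s (c(s) = 3*s + s² = s² + 3*s)
U(A, q) = (-15 + 5*A)²
(U(c(-4), L(G(-4, 0), 3))*(-6))*5 = ((25*(-3 - 4*(3 - 4))²)*(-6))*5 = ((25*(-3 - 4*(-1))²)*(-6))*5 = ((25*(-3 + 4)²)*(-6))*5 = ((25*1²)*(-6))*5 = ((25*1)*(-6))*5 = (25*(-6))*5 = -150*5 = -750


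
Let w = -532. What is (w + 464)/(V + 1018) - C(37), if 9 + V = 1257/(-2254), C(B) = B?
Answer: -84255345/2273029 ≈ -37.067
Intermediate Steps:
V = -21543/2254 (V = -9 + 1257/(-2254) = -9 + 1257*(-1/2254) = -9 - 1257/2254 = -21543/2254 ≈ -9.5577)
(w + 464)/(V + 1018) - C(37) = (-532 + 464)/(-21543/2254 + 1018) - 1*37 = -68/2273029/2254 - 37 = -68*2254/2273029 - 37 = -153272/2273029 - 37 = -84255345/2273029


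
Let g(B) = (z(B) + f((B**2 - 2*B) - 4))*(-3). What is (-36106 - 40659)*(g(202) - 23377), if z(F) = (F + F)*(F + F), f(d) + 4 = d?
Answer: 48684439765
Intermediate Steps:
f(d) = -4 + d
z(F) = 4*F**2 (z(F) = (2*F)*(2*F) = 4*F**2)
g(B) = 24 - 15*B**2 + 6*B (g(B) = (4*B**2 + (-4 + ((B**2 - 2*B) - 4)))*(-3) = (4*B**2 + (-4 + (-4 + B**2 - 2*B)))*(-3) = (4*B**2 + (-8 + B**2 - 2*B))*(-3) = (-8 - 2*B + 5*B**2)*(-3) = 24 - 15*B**2 + 6*B)
(-36106 - 40659)*(g(202) - 23377) = (-36106 - 40659)*((24 - 15*202**2 + 6*202) - 23377) = -76765*((24 - 15*40804 + 1212) - 23377) = -76765*((24 - 612060 + 1212) - 23377) = -76765*(-610824 - 23377) = -76765*(-634201) = 48684439765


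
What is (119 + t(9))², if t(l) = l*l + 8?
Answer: 43264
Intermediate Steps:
t(l) = 8 + l² (t(l) = l² + 8 = 8 + l²)
(119 + t(9))² = (119 + (8 + 9²))² = (119 + (8 + 81))² = (119 + 89)² = 208² = 43264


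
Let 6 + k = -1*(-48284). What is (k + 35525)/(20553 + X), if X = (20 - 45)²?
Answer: 83803/21178 ≈ 3.9571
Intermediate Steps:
k = 48278 (k = -6 - 1*(-48284) = -6 + 48284 = 48278)
X = 625 (X = (-25)² = 625)
(k + 35525)/(20553 + X) = (48278 + 35525)/(20553 + 625) = 83803/21178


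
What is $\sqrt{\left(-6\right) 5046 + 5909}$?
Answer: $59 i \sqrt{7} \approx 156.1 i$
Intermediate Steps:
$\sqrt{\left(-6\right) 5046 + 5909} = \sqrt{-30276 + 5909} = \sqrt{-24367} = 59 i \sqrt{7}$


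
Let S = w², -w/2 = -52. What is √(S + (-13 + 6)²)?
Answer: √10865 ≈ 104.24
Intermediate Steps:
w = 104 (w = -2*(-52) = 104)
S = 10816 (S = 104² = 10816)
√(S + (-13 + 6)²) = √(10816 + (-13 + 6)²) = √(10816 + (-7)²) = √(10816 + 49) = √10865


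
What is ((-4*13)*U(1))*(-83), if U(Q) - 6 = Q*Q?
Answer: 30212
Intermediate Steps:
U(Q) = 6 + Q**2 (U(Q) = 6 + Q*Q = 6 + Q**2)
((-4*13)*U(1))*(-83) = ((-4*13)*(6 + 1**2))*(-83) = -52*(6 + 1)*(-83) = -52*7*(-83) = -364*(-83) = 30212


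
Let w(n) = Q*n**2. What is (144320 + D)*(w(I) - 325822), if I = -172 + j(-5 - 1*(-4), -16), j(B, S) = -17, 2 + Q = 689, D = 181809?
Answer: 7897052301145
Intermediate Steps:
Q = 687 (Q = -2 + 689 = 687)
I = -189 (I = -172 - 17 = -189)
w(n) = 687*n**2
(144320 + D)*(w(I) - 325822) = (144320 + 181809)*(687*(-189)**2 - 325822) = 326129*(687*35721 - 325822) = 326129*(24540327 - 325822) = 326129*24214505 = 7897052301145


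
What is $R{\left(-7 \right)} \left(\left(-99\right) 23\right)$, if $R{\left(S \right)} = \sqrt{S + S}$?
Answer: $- 2277 i \sqrt{14} \approx - 8519.8 i$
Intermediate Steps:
$R{\left(S \right)} = \sqrt{2} \sqrt{S}$ ($R{\left(S \right)} = \sqrt{2 S} = \sqrt{2} \sqrt{S}$)
$R{\left(-7 \right)} \left(\left(-99\right) 23\right) = \sqrt{2} \sqrt{-7} \left(\left(-99\right) 23\right) = \sqrt{2} i \sqrt{7} \left(-2277\right) = i \sqrt{14} \left(-2277\right) = - 2277 i \sqrt{14}$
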